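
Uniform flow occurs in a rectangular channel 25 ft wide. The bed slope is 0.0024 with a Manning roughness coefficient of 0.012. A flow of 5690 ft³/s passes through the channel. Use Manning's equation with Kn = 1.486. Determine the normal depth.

y_n = 11.4 ft

Manning's equation rearranged: A R^(2/3) = nQ / (1.486·√S) = 0.012 × 5690 / (1.486 × √0.0024) = 937.9.
Trying y = 13.3 ft: A R^(2/3) = 1151 — over.
Trying y = 9.56 ft: A R^(2/3) = 737.2 — short.
Trying y = 11.4 ft: A R^(2/3) = 937.1 — ≈ 937.9.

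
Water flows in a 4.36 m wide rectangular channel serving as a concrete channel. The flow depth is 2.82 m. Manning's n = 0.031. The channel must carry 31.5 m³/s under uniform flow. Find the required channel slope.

S = 0.00479

Flow area A = b·y = 4.36 × 2.82 = 12.3 m². Wetted perimeter P = b + 2y = 4.36 + 2×2.82 = 10 m.
Hydraulic radius R = A/P = 12.3/10 = 1.23 m.
From Manning's equation, S = [nQ / (1 A R^(2/3))]² = [0.031 × 31.5 / (1 × 12.3 × 1.23^(2/3))]² = 0.00479.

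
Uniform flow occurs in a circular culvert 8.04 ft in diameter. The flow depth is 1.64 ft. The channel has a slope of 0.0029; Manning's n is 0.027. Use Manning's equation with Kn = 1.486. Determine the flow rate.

For a circular section of diameter D = 8.04 ft at depth y = 1.64 ft, the central angle is θ = 2 arccos(1 − 2y/D) = 1.874 rad. Then A = (D²/8)(θ − sin θ) = 7.435 ft² and P = Dθ/2 = 7.535 ft.
Hydraulic radius R = A/P = 7.435/7.535 = 0.9867 ft.
Manning's equation: Q = (1.486/n) A R^(2/3) S^(1/2) = (1.486/0.027) × 7.435 × 0.9867^(2/3) × 0.0029^(1/2) = 21.8 ft³/s.

Q = 21.8 ft³/s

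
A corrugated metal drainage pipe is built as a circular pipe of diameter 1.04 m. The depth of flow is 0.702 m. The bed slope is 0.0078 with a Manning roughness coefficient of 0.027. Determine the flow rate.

For a circular section of diameter D = 1.04 m at depth y = 0.702 m, the central angle is θ = 2 arccos(1 − 2y/D) = 3.857 rad. Then A = (D²/8)(θ − sin θ) = 0.6101 m² and P = Dθ/2 = 2.006 m.
Hydraulic radius R = A/P = 0.6101/2.006 = 0.3042 m.
Manning's equation: Q = (1/n) A R^(2/3) S^(1/2) = (1/0.027) × 0.6101 × 0.3042^(2/3) × 0.0078^(1/2) = 0.903 m³/s.

Q = 0.903 m³/s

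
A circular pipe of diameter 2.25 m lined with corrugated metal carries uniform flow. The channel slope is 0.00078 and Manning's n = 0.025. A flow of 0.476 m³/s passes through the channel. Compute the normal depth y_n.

y_n = 0.603 m

Manning's equation rearranged: A R^(2/3) = nQ / (1·√S) = 0.025 × 0.476 / (√0.00078) = 0.4261.
Trying y = 0.75 m: A R^(2/3) = 0.6495 — too large.
Trying y = 0.453 m: A R^(2/3) = 0.2405 — too small.
Trying y = 0.603 m: A R^(2/3) = 0.4257 — close enough.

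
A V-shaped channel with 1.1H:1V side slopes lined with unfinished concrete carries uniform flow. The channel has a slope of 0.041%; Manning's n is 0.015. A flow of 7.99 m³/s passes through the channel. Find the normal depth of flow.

Manning's equation rearranged: A R^(2/3) = nQ / (1·√S) = 0.015 × 7.99 / (√0.00041) = 5.919.
Trying y = 2.85 m: A R^(2/3) = 9.256 — too large.
Trying y = 1.85 m: A R^(2/3) = 2.924 — too small.
Trying y = 2.41 m: A R^(2/3) = 5.919 — close enough.

y_n = 2.41 m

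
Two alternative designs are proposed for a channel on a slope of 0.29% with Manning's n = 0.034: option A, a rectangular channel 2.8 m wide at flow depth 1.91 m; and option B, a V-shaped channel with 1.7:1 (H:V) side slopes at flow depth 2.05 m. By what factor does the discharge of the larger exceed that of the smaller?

1.42

Channel A: Flow area A = b·y = 2.8 × 1.91 = 5.348 m². Wetted perimeter P = b + 2y = 2.8 + 2×1.91 = 6.62 m. Hydraulic radius R = A/P = 5.348/6.62 = 0.8079 m. Q_A = (1/0.034)·5.348·0.8079^(2/3)·√0.0029 = 7.347 m³/s.
Channel B: For a triangular section with side slope z = 1.7: A = zy² = 1.7×2.05² = 7.144 m²; P = 2y√(1+z²) = 2×2.05×1.972 = 8.086 m. Hydraulic radius R = A/P = 7.144/8.086 = 0.8835 m. Q_B = (1/0.034)·7.144·0.8835^(2/3)·√0.0029 = 10.42 m³/s.
The larger discharge is 10.42 m³/s and the smaller is 7.347 m³/s; the ratio is 1.42.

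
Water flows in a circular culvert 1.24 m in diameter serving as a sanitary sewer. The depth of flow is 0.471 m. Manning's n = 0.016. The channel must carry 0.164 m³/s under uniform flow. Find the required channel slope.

S = 0.00024

For a circular section of diameter D = 1.24 m at depth y = 0.471 m, the central angle is θ = 2 arccos(1 − 2y/D) = 2.656 rad. Then A = (D²/8)(θ − sin θ) = 0.4208 m² and P = Dθ/2 = 1.647 m.
Hydraulic radius R = A/P = 0.4208/1.647 = 0.2555 m.
From Manning's equation, S = [nQ / (1 A R^(2/3))]² = [0.016 × 0.164 / (1 × 0.4208 × 0.2555^(2/3))]² = 0.00024.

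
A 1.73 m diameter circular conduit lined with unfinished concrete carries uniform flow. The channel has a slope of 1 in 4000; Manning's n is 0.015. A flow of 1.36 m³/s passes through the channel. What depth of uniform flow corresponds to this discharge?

y_n = 1.36 m

Manning's equation rearranged: A R^(2/3) = nQ / (1·√S) = 0.015 × 1.36 / (√0.00025) = 1.29.
Trying y = 1.17 m: A R^(2/3) = 1.075 — too small.
Trying y = 1.61 m: A R^(2/3) = 1.446 — too large.
Trying y = 1.36 m: A R^(2/3) = 1.291 — matches.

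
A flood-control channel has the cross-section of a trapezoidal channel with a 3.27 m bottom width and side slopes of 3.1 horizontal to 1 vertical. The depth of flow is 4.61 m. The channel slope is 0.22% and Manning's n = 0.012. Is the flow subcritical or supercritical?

supercritical

With bottom width b = 3.27 m and side slope z = 3.1: A = (b + zy)y = (3.27 + 3.1×4.61)×4.61 = 80.96 m²; P = b + 2y√(1+z²) = 3.27 + 2×4.61×3.257 = 33.3 m.
Hydraulic radius R = A/P = 80.96/33.3 = 2.431 m.
V = (1/n) R^(2/3) √S = (1/0.012) × 2.431^(2/3) × √0.0022 = 7.067 m/s. Hydraulic depth D_h = A/T = 80.96/31.85 = 2.542 m.
Froude number Fr = V/√(g·D_h) = 7.067/√(9.81×2.542) = 1.42, which is greater than 1, so the flow is supercritical.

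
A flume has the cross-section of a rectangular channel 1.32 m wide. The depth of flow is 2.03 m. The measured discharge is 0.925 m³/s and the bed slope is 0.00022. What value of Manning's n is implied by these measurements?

n = 0.027

Flow area A = b·y = 1.32 × 2.03 = 2.68 m². Wetted perimeter P = b + 2y = 1.32 + 2×2.03 = 5.38 m.
Hydraulic radius R = A/P = 2.68/5.38 = 0.4981 m.
Rearranging Manning's equation: n = (1/Q) A R^(2/3) S^(1/2) = (1/0.925) × 2.68 × 0.4981^(2/3) × √0.00022 = 0.027.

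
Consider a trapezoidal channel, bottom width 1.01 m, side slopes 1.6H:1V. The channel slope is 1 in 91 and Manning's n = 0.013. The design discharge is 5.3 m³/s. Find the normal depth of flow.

y_n = 0.628 m

Manning's equation rearranged: A R^(2/3) = nQ / (1·√S) = 0.013 × 5.3 / (√0.01099) = 0.6573.
Try y = 0.694 m: A R^(2/3) = 0.8062 — too large.
Try y = 0.43 m: A R^(2/3) = 0.3105 — too small.
Try y = 0.628 m: A R^(2/3) = 0.6572 — close enough.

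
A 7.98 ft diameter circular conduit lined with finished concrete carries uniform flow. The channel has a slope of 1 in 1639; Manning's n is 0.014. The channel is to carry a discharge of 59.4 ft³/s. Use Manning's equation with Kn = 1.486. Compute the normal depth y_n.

y_n = 2.92 ft

Manning's equation rearranged: A R^(2/3) = nQ / (1.486·√S) = 0.014 × 59.4 / (1.486 × √0.0006101) = 22.66.
Try y = 2.26 ft: A R^(2/3) = 13.88 — too small.
Try y = 3.27 ft: A R^(2/3) = 27.91 — too large.
Try y = 2.92 ft: A R^(2/3) = 22.65 — close enough.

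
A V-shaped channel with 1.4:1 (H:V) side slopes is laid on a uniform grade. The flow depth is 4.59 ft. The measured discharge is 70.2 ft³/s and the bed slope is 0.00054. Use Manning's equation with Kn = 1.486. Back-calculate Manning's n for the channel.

n = 0.022

For a triangular section with side slope z = 1.4: A = zy² = 1.4×4.59² = 29.5 ft²; P = 2y√(1+z²) = 2×4.59×1.72 = 15.79 ft.
Hydraulic radius R = A/P = 29.5/15.79 = 1.868 ft.
Rearranging Manning's equation: n = (1.486/Q) A R^(2/3) S^(1/2) = (1.486/70.2) × 29.5 × 1.868^(2/3) × √0.00054 = 0.022.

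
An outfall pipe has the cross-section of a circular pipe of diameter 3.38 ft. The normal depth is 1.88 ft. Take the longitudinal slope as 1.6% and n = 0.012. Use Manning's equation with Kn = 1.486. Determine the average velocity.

For a circular section of diameter D = 3.38 ft at depth y = 1.88 ft, the central angle is θ = 2 arccos(1 − 2y/D) = 3.367 rad. Then A = (D²/8)(θ − sin θ) = 5.127 ft² and P = Dθ/2 = 5.69 ft.
Hydraulic radius R = A/P = 5.127/5.69 = 0.9011 ft.
From Manning's equation, V = (1.486/n) R^(2/3) S^(1/2) = (1.486/0.012) × 0.9011^(2/3) × 0.016^(1/2) = 14.6 ft/s.

V = 14.6 ft/s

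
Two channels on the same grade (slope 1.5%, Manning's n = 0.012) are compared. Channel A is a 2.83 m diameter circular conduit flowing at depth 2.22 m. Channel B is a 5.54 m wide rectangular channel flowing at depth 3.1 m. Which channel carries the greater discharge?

Channel A: For a circular section of diameter D = 2.83 m at depth y = 2.22 m, the central angle is θ = 2 arccos(1 − 2y/D) = 4.352 rad. Then A = (D²/8)(θ − sin θ) = 5.294 m² and P = Dθ/2 = 6.158 m. Hydraulic radius R = A/P = 5.294/6.158 = 0.8596 m. Q_A = (1/0.012)·5.294·0.8596^(2/3)·√0.015 = 48.84 m³/s.
Channel B: Flow area A = b·y = 5.54 × 3.1 = 17.17 m². Wetted perimeter P = b + 2y = 5.54 + 2×3.1 = 11.74 m. Hydraulic radius R = A/P = 17.17/11.74 = 1.463 m. Q_B = (1/0.012)·17.17·1.463^(2/3)·√0.015 = 225.9 m³/s.
Q_A = 48.84 m³/s vs Q_B = 225.9 m³/s, so channel B carries more.

channel B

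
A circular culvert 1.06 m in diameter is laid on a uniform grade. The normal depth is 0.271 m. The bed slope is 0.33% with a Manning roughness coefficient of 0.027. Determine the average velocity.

V = 0.623 m/s

For a circular section of diameter D = 1.06 m at depth y = 0.271 m, the central angle is θ = 2 arccos(1 − 2y/D) = 2.12 rad. Then A = (D²/8)(θ − sin θ) = 0.1781 m² and P = Dθ/2 = 1.124 m.
Hydraulic radius R = A/P = 0.1781/1.124 = 0.1584 m.
From Manning's equation, V = (1/n) R^(2/3) S^(1/2) = (1/0.027) × 0.1584^(2/3) × 0.0033^(1/2) = 0.623 m/s.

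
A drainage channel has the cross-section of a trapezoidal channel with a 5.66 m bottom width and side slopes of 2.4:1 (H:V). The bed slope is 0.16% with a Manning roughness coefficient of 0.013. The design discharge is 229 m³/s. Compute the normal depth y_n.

y_n = 3.39 m

Manning's equation rearranged: A R^(2/3) = nQ / (1·√S) = 0.013 × 229 / (√0.0016) = 74.42.
Trying y = 2.39 m: A R^(2/3) = 35.78 — too small.
Trying y = 3.39 m: A R^(2/3) = 74.44 — close enough.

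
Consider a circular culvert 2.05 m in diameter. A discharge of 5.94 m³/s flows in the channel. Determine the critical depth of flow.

y_c = 1.17 m

At critical depth, Q² T / (g A³) = 1, i.e. A³/T = Q²/g = 5.94²/9.81 = 3.597.
Trying y = 0.991 m: A³/T = 1.927 — too small.
Trying y = 1.38 m: A³/T = 6.863 — too large.
Trying y = 1.17 m: A³/T = 3.635 — ≈ 3.597.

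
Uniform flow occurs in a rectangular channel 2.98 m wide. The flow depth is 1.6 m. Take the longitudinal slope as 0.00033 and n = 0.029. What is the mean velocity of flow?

V = 0.527 m/s

Flow area A = b·y = 2.98 × 1.6 = 4.768 m². Wetted perimeter P = b + 2y = 2.98 + 2×1.6 = 6.18 m.
Hydraulic radius R = A/P = 4.768/6.18 = 0.7715 m.
From Manning's equation, V = (1/n) R^(2/3) S^(1/2) = (1/0.029) × 0.7715^(2/3) × 0.00033^(1/2) = 0.527 m/s.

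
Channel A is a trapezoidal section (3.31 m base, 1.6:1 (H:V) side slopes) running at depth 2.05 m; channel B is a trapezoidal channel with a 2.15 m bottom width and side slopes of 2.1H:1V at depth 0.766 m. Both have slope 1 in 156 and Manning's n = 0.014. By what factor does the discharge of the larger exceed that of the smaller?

Channel A: With bottom width b = 3.31 m and side slope z = 1.6: A = (b + zy)y = (3.31 + 1.6×2.05)×2.05 = 13.51 m²; P = b + 2y√(1+z²) = 3.31 + 2×2.05×1.887 = 11.05 m. Hydraulic radius R = A/P = 13.51/11.05 = 1.223 m. Q_A = (1/0.014)·13.51·1.223^(2/3)·√0.00641 = 88.36 m³/s.
Channel B: With bottom width b = 2.15 m and side slope z = 2.1: A = (b + zy)y = (2.15 + 2.1×0.766)×0.766 = 2.879 m²; P = b + 2y√(1+z²) = 2.15 + 2×0.766×2.326 = 5.713 m. Hydraulic radius R = A/P = 2.879/5.713 = 0.5039 m. Q_B = (1/0.014)·2.879·0.5039^(2/3)·√0.00641 = 10.43 m³/s.
The larger discharge is 88.36 m³/s and the smaller is 10.43 m³/s; the ratio is 8.47.

8.47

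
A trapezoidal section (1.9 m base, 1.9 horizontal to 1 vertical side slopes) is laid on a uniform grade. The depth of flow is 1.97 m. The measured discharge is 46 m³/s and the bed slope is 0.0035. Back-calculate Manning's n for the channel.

With bottom width b = 1.9 m and side slope z = 1.9: A = (b + zy)y = (1.9 + 1.9×1.97)×1.97 = 11.12 m²; P = b + 2y√(1+z²) = 1.9 + 2×1.97×2.147 = 10.36 m.
Hydraulic radius R = A/P = 11.12/10.36 = 1.073 m.
Rearranging Manning's equation: n = (1/Q) A R^(2/3) S^(1/2) = (1/46) × 11.12 × 1.073^(2/3) × √0.0035 = 0.015.

n = 0.015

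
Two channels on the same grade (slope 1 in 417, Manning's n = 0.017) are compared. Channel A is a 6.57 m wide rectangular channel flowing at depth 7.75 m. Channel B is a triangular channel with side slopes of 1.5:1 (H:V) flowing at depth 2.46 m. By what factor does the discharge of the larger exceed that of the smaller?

Channel A: Flow area A = b·y = 6.57 × 7.75 = 50.92 m². Wetted perimeter P = b + 2y = 6.57 + 2×7.75 = 22.07 m. Hydraulic radius R = A/P = 50.92/22.07 = 2.307 m. Q_A = (1/0.017)·50.92·2.307^(2/3)·√0.002398 = 256.1 m³/s.
Channel B: For a triangular section with side slope z = 1.5: A = zy² = 1.5×2.46² = 9.077 m²; P = 2y√(1+z²) = 2×2.46×1.803 = 8.87 m. Hydraulic radius R = A/P = 9.077/8.87 = 1.023 m. Q_B = (1/0.017)·9.077·1.023^(2/3)·√0.002398 = 26.56 m³/s.
The larger discharge is 256.1 m³/s and the smaller is 26.56 m³/s; the ratio is 9.64.

9.64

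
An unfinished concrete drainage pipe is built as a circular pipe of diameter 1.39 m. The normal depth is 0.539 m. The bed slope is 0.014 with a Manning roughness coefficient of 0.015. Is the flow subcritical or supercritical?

supercritical

For a circular section of diameter D = 1.39 m at depth y = 0.539 m, the central angle is θ = 2 arccos(1 − 2y/D) = 2.689 rad. Then A = (D²/8)(θ − sin θ) = 0.5437 m² and P = Dθ/2 = 1.869 m.
Hydraulic radius R = A/P = 0.5437/1.869 = 0.291 m.
V = (1/n) R^(2/3) √S = (1/0.015) × 0.291^(2/3) × √0.014 = 3.464 m/s. Hydraulic depth D_h = A/T = 0.5437/1.355 = 0.4014 m.
Froude number Fr = V/√(g·D_h) = 3.464/√(9.81×0.4014) = 1.75, which is greater than 1, so the flow is supercritical.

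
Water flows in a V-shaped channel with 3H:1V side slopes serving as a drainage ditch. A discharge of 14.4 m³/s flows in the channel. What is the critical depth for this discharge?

y_c = 1.36 m

At critical depth, Q² T / (g A³) = 1, i.e. A³/T = Q²/g = 14.4²/9.81 = 21.14.
Trying y = 1.59 m: A³/T = 45.73 — high.
Trying y = 0.955 m: A³/T = 3.575 — low.
Trying y = 1.36 m: A³/T = 20.94 — ≈ 21.14.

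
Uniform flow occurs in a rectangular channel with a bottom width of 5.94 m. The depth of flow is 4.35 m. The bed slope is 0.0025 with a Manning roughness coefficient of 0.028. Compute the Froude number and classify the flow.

Flow area A = b·y = 5.94 × 4.35 = 25.84 m². Wetted perimeter P = b + 2y = 5.94 + 2×4.35 = 14.64 m.
Hydraulic radius R = A/P = 25.84/14.64 = 1.765 m.
V = (1/n) R^(2/3) √S = (1/0.028) × 1.765^(2/3) × √0.0025 = 2.608 m/s. Hydraulic depth D_h = A/T = 25.84/5.94 = 4.35 m.
Froude number Fr = V/√(g·D_h) = 2.608/√(9.81×4.35) = 0.399, which is less than 1, so the flow is subcritical.

subcritical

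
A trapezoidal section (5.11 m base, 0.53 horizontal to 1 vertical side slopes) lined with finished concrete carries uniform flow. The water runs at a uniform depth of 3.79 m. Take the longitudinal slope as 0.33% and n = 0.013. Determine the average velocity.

With bottom width b = 5.11 m and side slope z = 0.53: A = (b + zy)y = (5.11 + 0.53×3.79)×3.79 = 26.98 m²; P = b + 2y√(1+z²) = 5.11 + 2×3.79×1.132 = 13.69 m.
Hydraulic radius R = A/P = 26.98/13.69 = 1.971 m.
From Manning's equation, V = (1/n) R^(2/3) S^(1/2) = (1/0.013) × 1.971^(2/3) × 0.0033^(1/2) = 6.95 m/s.

V = 6.95 m/s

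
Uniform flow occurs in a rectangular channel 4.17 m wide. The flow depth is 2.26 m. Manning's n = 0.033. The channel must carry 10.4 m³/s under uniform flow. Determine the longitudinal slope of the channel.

Flow area A = b·y = 4.17 × 2.26 = 9.424 m². Wetted perimeter P = b + 2y = 4.17 + 2×2.26 = 8.69 m.
Hydraulic radius R = A/P = 9.424/8.69 = 1.084 m.
From Manning's equation, S = [nQ / (1 A R^(2/3))]² = [0.033 × 10.4 / (1 × 9.424 × 1.084^(2/3))]² = 0.00119.

S = 0.00119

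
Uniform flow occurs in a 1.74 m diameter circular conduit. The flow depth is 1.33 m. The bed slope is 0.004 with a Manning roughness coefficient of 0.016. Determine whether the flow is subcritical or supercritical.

For a circular section of diameter D = 1.74 m at depth y = 1.33 m, the central angle is θ = 2 arccos(1 − 2y/D) = 4.256 rad. Then A = (D²/8)(θ − sin θ) = 1.95 m² and P = Dθ/2 = 3.703 m.
Hydraulic radius R = A/P = 1.95/3.703 = 0.5267 m.
V = (1/n) R^(2/3) √S = (1/0.016) × 0.5267^(2/3) × √0.004 = 2.578 m/s. Hydraulic depth D_h = A/T = 1.95/1.477 = 1.321 m.
Froude number Fr = V/√(g·D_h) = 2.578/√(9.81×1.321) = 0.716, which is less than 1, so the flow is subcritical.

subcritical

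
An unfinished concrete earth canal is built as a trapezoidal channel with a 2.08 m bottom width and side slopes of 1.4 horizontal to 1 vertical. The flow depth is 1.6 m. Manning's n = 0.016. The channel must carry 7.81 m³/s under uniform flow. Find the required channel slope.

With bottom width b = 2.08 m and side slope z = 1.4: A = (b + zy)y = (2.08 + 1.4×1.6)×1.6 = 6.912 m²; P = b + 2y√(1+z²) = 2.08 + 2×1.6×1.72 = 7.585 m.
Hydraulic radius R = A/P = 6.912/7.585 = 0.9112 m.
From Manning's equation, S = [nQ / (1 A R^(2/3))]² = [0.016 × 7.81 / (1 × 6.912 × 0.9112^(2/3))]² = 0.00037.

S = 0.00037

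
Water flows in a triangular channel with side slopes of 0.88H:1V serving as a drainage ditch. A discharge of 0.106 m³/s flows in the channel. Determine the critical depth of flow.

At critical depth, Q² T / (g A³) = 1, i.e. A³/T = Q²/g = 0.106²/9.81 = 0.001145.
Try y = 0.376 m: A³/T = 0.00291 — over.
Try y = 0.237 m: A³/T = 0.0002895 — short.
Try y = 0.312 m: A³/T = 0.001145 — close enough.

y_c = 0.312 m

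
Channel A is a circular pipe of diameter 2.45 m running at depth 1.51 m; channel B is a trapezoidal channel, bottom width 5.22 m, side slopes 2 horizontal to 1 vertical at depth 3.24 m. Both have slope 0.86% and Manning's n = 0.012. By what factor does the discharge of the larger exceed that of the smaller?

24.6

Channel A: For a circular section of diameter D = 2.45 m at depth y = 1.51 m, the central angle is θ = 2 arccos(1 − 2y/D) = 3.611 rad. Then A = (D²/8)(θ − sin θ) = 3.049 m² and P = Dθ/2 = 4.424 m. Hydraulic radius R = A/P = 3.049/4.424 = 0.6893 m. Q_A = (1/0.012)·3.049·0.6893^(2/3)·√0.0086 = 18.39 m³/s.
Channel B: With bottom width b = 5.22 m and side slope z = 2: A = (b + zy)y = (5.22 + 2×3.24)×3.24 = 37.91 m²; P = b + 2y√(1+z²) = 5.22 + 2×3.24×2.236 = 19.71 m. Hydraulic radius R = A/P = 37.91/19.71 = 1.923 m. Q_B = (1/0.012)·37.91·1.923^(2/3)·√0.0086 = 453.1 m³/s.
The larger discharge is 453.1 m³/s and the smaller is 18.39 m³/s; the ratio is 24.6.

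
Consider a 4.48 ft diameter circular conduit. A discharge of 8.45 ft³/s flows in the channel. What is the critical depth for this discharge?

y_c = 0.819 ft

At critical depth, Q² T / (g A³) = 1, i.e. A³/T = Q²/g = 8.45²/32.2 = 2.217.
Try y = 0.888 ft: A³/T = 3.045 — over.
Try y = 0.682 ft: A³/T = 1.08 — short.
Try y = 0.819 ft: A³/T = 2.218 — ≈ 2.217.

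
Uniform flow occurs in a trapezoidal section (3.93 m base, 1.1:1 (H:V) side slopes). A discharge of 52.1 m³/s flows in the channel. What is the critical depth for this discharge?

At critical depth, Q² T / (g A³) = 1, i.e. A³/T = Q²/g = 52.1²/9.81 = 276.7.
Try y = 1.45 m: A³/T = 72.21 — low.
Try y = 2.32 m: A³/T = 376.5 — high.
Try y = 2.13 m: A³/T = 276.9 — ≈ 276.7.

y_c = 2.13 m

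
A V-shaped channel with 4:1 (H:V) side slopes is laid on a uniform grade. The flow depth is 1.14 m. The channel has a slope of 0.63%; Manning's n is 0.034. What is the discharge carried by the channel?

For a triangular section with side slope z = 4: A = zy² = 4×1.14² = 5.198 m²; P = 2y√(1+z²) = 2×1.14×4.123 = 9.401 m.
Hydraulic radius R = A/P = 5.198/9.401 = 0.553 m.
Manning's equation: Q = (1/n) A R^(2/3) S^(1/2) = (1/0.034) × 5.198 × 0.553^(2/3) × 0.0063^(1/2) = 8.18 m³/s.

Q = 8.18 m³/s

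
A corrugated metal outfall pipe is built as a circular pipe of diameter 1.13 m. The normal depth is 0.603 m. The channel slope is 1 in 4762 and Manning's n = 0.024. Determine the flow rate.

Q = 0.145 m³/s

For a circular section of diameter D = 1.13 m at depth y = 0.603 m, the central angle is θ = 2 arccos(1 − 2y/D) = 3.276 rad. Then A = (D²/8)(θ − sin θ) = 0.5443 m² and P = Dθ/2 = 1.851 m.
Hydraulic radius R = A/P = 0.5443/1.851 = 0.2941 m.
Manning's equation: Q = (1/n) A R^(2/3) S^(1/2) = (1/0.024) × 0.5443 × 0.2941^(2/3) × 0.00021^(1/2) = 0.145 m³/s.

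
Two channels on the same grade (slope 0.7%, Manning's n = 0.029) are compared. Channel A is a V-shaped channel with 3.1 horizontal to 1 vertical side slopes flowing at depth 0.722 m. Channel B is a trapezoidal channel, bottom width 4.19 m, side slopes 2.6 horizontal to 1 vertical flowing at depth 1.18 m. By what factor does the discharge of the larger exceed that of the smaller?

Channel A: For a triangular section with side slope z = 3.1: A = zy² = 3.1×0.722² = 1.616 m²; P = 2y√(1+z²) = 2×0.722×3.257 = 4.704 m. Hydraulic radius R = A/P = 1.616/4.704 = 0.3436 m. Q_A = (1/0.029)·1.616·0.3436^(2/3)·√0.007 = 2.287 m³/s.
Channel B: With bottom width b = 4.19 m and side slope z = 2.6: A = (b + zy)y = (4.19 + 2.6×1.18)×1.18 = 8.564 m²; P = b + 2y√(1+z²) = 4.19 + 2×1.18×2.786 = 10.76 m. Hydraulic radius R = A/P = 8.564/10.76 = 0.7956 m. Q_B = (1/0.029)·8.564·0.7956^(2/3)·√0.007 = 21.22 m³/s.
The larger discharge is 21.22 m³/s and the smaller is 2.287 m³/s; the ratio is 9.28.

9.28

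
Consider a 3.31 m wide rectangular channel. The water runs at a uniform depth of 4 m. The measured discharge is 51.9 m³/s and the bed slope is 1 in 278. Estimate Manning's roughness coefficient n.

n = 0.017

Flow area A = b·y = 3.31 × 4 = 13.24 m². Wetted perimeter P = b + 2y = 3.31 + 2×4 = 11.31 m.
Hydraulic radius R = A/P = 13.24/11.31 = 1.171 m.
Rearranging Manning's equation: n = (1/Q) A R^(2/3) S^(1/2) = (1/51.9) × 13.24 × 1.171^(2/3) × √0.003597 = 0.017.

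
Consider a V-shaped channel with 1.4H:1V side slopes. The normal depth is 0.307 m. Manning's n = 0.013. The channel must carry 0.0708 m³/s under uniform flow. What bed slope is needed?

For a triangular section with side slope z = 1.4: A = zy² = 1.4×0.307² = 0.1319 m²; P = 2y√(1+z²) = 2×0.307×1.72 = 1.056 m.
Hydraulic radius R = A/P = 0.1319/1.056 = 0.1249 m.
From Manning's equation, S = [nQ / (1 A R^(2/3))]² = [0.013 × 0.0708 / (1 × 0.1319 × 0.1249^(2/3))]² = 0.000779.

S = 0.000779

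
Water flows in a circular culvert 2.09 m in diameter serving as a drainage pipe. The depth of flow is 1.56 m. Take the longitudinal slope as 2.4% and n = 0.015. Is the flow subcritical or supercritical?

supercritical

For a circular section of diameter D = 2.09 m at depth y = 1.56 m, the central angle is θ = 2 arccos(1 − 2y/D) = 4.172 rad. Then A = (D²/8)(θ − sin θ) = 2.746 m² and P = Dθ/2 = 4.36 m.
Hydraulic radius R = A/P = 2.746/4.36 = 0.6299 m.
V = (1/n) R^(2/3) √S = (1/0.015) × 0.6299^(2/3) × √0.024 = 7.589 m/s. Hydraulic depth D_h = A/T = 2.746/1.819 = 1.51 m.
Froude number Fr = V/√(g·D_h) = 7.589/√(9.81×1.51) = 1.97, which is greater than 1, so the flow is supercritical.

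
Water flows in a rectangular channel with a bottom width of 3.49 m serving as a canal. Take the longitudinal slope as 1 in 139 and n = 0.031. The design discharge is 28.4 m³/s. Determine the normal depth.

Manning's equation rearranged: A R^(2/3) = nQ / (1·√S) = 0.031 × 28.4 / (√0.007194) = 10.38.
Try y = 1.98 m: A R^(2/3) = 6.572 — short.
Try y = 3.1 m: A R^(2/3) = 11.64 — over.
Try y = 2.83 m: A R^(2/3) = 10.39 — close enough.

y_n = 2.83 m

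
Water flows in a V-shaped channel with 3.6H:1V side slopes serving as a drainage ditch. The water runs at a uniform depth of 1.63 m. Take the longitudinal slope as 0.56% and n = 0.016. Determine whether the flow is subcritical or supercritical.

For a triangular section with side slope z = 3.6: A = zy² = 3.6×1.63² = 9.565 m²; P = 2y√(1+z²) = 2×1.63×3.736 = 12.18 m.
Hydraulic radius R = A/P = 9.565/12.18 = 0.7853 m.
V = (1/n) R^(2/3) √S = (1/0.016) × 0.7853^(2/3) × √0.0056 = 3.981 m/s. Hydraulic depth D_h = A/T = 9.565/11.74 = 0.815 m.
Froude number Fr = V/√(g·D_h) = 3.981/√(9.81×0.815) = 1.41, which is greater than 1, so the flow is supercritical.

supercritical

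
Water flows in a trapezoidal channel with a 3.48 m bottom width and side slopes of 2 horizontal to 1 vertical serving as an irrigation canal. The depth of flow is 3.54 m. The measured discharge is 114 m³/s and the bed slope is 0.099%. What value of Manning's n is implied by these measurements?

With bottom width b = 3.48 m and side slope z = 2: A = (b + zy)y = (3.48 + 2×3.54)×3.54 = 37.38 m²; P = b + 2y√(1+z²) = 3.48 + 2×3.54×2.236 = 19.31 m.
Hydraulic radius R = A/P = 37.38/19.31 = 1.936 m.
Rearranging Manning's equation: n = (1/Q) A R^(2/3) S^(1/2) = (1/114) × 37.38 × 1.936^(2/3) × √0.00099 = 0.016.

n = 0.016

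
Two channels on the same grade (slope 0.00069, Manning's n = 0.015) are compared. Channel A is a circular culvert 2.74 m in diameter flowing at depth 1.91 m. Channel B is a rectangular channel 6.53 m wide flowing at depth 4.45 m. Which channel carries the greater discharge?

channel B

Channel A: For a circular section of diameter D = 2.74 m at depth y = 1.91 m, the central angle is θ = 2 arccos(1 − 2y/D) = 3.952 rad. Then A = (D²/8)(θ − sin θ) = 4.389 m² and P = Dθ/2 = 5.414 m. Hydraulic radius R = A/P = 4.389/5.414 = 0.8106 m. Q_A = (1/0.015)·4.389·0.8106^(2/3)·√0.00069 = 6.681 m³/s.
Channel B: Flow area A = b·y = 6.53 × 4.45 = 29.06 m². Wetted perimeter P = b + 2y = 6.53 + 2×4.45 = 15.43 m. Hydraulic radius R = A/P = 29.06/15.43 = 1.883 m. Q_B = (1/0.015)·29.06·1.883^(2/3)·√0.00069 = 77.6 m³/s.
Q_A = 6.681 m³/s vs Q_B = 77.6 m³/s, so channel B carries more.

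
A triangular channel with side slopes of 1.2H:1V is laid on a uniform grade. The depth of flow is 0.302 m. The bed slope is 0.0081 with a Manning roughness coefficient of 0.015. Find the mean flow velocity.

For a triangular section with side slope z = 1.2: A = zy² = 1.2×0.302² = 0.1094 m²; P = 2y√(1+z²) = 2×0.302×1.562 = 0.9435 m.
Hydraulic radius R = A/P = 0.1094/0.9435 = 0.116 m.
From Manning's equation, V = (1/n) R^(2/3) S^(1/2) = (1/0.015) × 0.116^(2/3) × 0.0081^(1/2) = 1.43 m/s.

V = 1.43 m/s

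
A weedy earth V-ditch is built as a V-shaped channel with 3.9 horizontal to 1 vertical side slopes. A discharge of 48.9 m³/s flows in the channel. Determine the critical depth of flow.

At critical depth, Q² T / (g A³) = 1, i.e. A³/T = Q²/g = 48.9²/9.81 = 243.8.
Try y = 2.2 m: A³/T = 391.9 — high.
Try y = 1.66 m: A³/T = 95.86 — low.
Try y = 2 m: A³/T = 243.4 — ≈ 243.8.

y_c = 2 m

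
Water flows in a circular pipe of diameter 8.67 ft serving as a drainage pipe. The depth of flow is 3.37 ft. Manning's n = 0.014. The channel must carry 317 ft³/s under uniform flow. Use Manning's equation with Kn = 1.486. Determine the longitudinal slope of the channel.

S = 0.00893

For a circular section of diameter D = 8.67 ft at depth y = 3.37 ft, the central angle is θ = 2 arccos(1 − 2y/D) = 2.693 rad. Then A = (D²/8)(θ − sin θ) = 21.22 ft² and P = Dθ/2 = 11.67 ft.
Hydraulic radius R = A/P = 21.22/11.67 = 1.818 ft.
From Manning's equation, S = [nQ / (1.486 A R^(2/3))]² = [0.014 × 317 / (1.486 × 21.22 × 1.818^(2/3))]² = 0.00893.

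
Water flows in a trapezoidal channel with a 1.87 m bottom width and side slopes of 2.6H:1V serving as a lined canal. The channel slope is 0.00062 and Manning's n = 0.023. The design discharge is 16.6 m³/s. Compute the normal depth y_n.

y_n = 2.02 m

Manning's equation rearranged: A R^(2/3) = nQ / (1·√S) = 0.023 × 16.6 / (√0.00062) = 15.33.
Try y = 2.32 m: A R^(2/3) = 21.15 — high.
Try y = 2.02 m: A R^(2/3) = 15.29 — ≈ 15.33.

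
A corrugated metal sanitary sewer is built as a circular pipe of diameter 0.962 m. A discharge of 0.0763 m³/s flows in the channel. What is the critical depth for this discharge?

At critical depth, Q² T / (g A³) = 1, i.e. A³/T = Q²/g = 0.0763²/9.81 = 0.0005934.
Try y = 0.132 m: A³/T = 0.0003274 — low.
Try y = 0.154 m: A³/T = 0.0006009 — close enough.

y_c = 0.154 m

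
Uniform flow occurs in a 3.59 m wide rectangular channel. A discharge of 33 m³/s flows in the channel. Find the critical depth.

y_c = 2.05 m

For a rectangular channel, critical depth y_c = (q²/g)^(1/3) where q = Q/b = 33/3.59 = 9.192 m²/s.
So y_c = (9.192²/9.81)^(1/3) = 2.05 m.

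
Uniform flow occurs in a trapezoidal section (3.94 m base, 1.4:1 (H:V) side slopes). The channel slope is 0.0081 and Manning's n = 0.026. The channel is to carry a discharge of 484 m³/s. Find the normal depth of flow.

Manning's equation rearranged: A R^(2/3) = nQ / (1·√S) = 0.026 × 484 / (√0.0081) = 139.8.
Trying y = 6.42 m: A R^(2/3) = 179.8 — high.
Trying y = 5.74 m: A R^(2/3) = 139.8 — close enough.

y_n = 5.74 m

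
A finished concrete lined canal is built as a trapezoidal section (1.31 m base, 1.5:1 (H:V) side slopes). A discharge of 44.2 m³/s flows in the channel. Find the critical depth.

At critical depth, Q² T / (g A³) = 1, i.e. A³/T = Q²/g = 44.2²/9.81 = 199.1.
Try y = 1.65 m: A³/T = 38.91 — low.
Try y = 3.08 m: A³/T = 577.5 — high.
Try y = 2.42 m: A³/T = 199.4 — ≈ 199.1.

y_c = 2.42 m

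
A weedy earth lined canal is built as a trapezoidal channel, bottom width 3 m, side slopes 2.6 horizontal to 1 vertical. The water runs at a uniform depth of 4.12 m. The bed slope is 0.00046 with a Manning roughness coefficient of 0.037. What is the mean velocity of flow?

With bottom width b = 3 m and side slope z = 2.6: A = (b + zy)y = (3 + 2.6×4.12)×4.12 = 56.49 m²; P = b + 2y√(1+z²) = 3 + 2×4.12×2.786 = 25.95 m.
Hydraulic radius R = A/P = 56.49/25.95 = 2.177 m.
From Manning's equation, V = (1/n) R^(2/3) S^(1/2) = (1/0.037) × 2.177^(2/3) × 0.00046^(1/2) = 0.974 m/s.

V = 0.974 m/s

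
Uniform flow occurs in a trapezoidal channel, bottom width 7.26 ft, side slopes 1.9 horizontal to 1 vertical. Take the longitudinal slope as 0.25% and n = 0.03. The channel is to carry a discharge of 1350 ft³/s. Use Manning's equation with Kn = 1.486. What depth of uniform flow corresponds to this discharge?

y_n = 8.49 ft

Manning's equation rearranged: A R^(2/3) = nQ / (1.486·√S) = 0.03 × 1350 / (1.486 × √0.0025) = 545.1.
Try y = 10.1 ft: A R^(2/3) = 809.7 — over.
Try y = 6.18 ft: A R^(2/3) = 269.4 — short.
Try y = 8.49 ft: A R^(2/3) = 544.7 — ≈ 545.1.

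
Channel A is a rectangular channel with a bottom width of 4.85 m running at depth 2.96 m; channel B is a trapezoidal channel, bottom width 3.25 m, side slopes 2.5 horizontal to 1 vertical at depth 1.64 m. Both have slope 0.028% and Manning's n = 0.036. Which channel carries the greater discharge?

channel A

Channel A: Flow area A = b·y = 4.85 × 2.96 = 14.36 m². Wetted perimeter P = b + 2y = 4.85 + 2×2.96 = 10.77 m. Hydraulic radius R = A/P = 14.36/10.77 = 1.333 m. Q_A = (1/0.036)·14.36·1.333^(2/3)·√0.00028 = 8.082 m³/s.
Channel B: With bottom width b = 3.25 m and side slope z = 2.5: A = (b + zy)y = (3.25 + 2.5×1.64)×1.64 = 12.05 m²; P = b + 2y√(1+z²) = 3.25 + 2×1.64×2.693 = 12.08 m. Hydraulic radius R = A/P = 12.05/12.08 = 0.9977 m. Q_B = (1/0.036)·12.05·0.9977^(2/3)·√0.00028 = 5.594 m³/s.
Q_A = 8.082 m³/s vs Q_B = 5.594 m³/s, so channel A carries more.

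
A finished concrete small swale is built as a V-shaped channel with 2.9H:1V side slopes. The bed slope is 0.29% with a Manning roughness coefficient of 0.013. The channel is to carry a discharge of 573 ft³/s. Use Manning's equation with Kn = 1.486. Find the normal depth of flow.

Manning's equation rearranged: A R^(2/3) = nQ / (1.486·√S) = 0.013 × 573 / (1.486 × √0.0029) = 93.09.
Trying y = 5.11 ft: A R^(2/3) = 136.3 — over.
Trying y = 3.68 ft: A R^(2/3) = 56.8 — short.
Trying y = 4.43 ft: A R^(2/3) = 93.15 — matches.

y_n = 4.43 ft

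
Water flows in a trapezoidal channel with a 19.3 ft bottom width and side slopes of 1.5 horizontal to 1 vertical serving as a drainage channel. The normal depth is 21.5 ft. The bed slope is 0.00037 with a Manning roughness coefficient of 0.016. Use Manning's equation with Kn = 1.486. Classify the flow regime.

subcritical

With bottom width b = 19.3 ft and side slope z = 1.5: A = (b + zy)y = (19.3 + 1.5×21.5)×21.5 = 1108 ft²; P = b + 2y√(1+z²) = 19.3 + 2×21.5×1.803 = 96.82 ft.
Hydraulic radius R = A/P = 1108/96.82 = 11.45 ft.
V = (1.486/n) R^(2/3) √S = (1.486/0.016) × 11.45^(2/3) × √0.00037 = 9.074 ft/s. Hydraulic depth D_h = A/T = 1108/83.8 = 13.23 ft.
Froude number Fr = V/√(g·D_h) = 9.074/√(32.2×13.23) = 0.44, which is less than 1, so the flow is subcritical.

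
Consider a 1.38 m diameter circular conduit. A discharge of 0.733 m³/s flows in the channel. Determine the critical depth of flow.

y_c = 0.442 m

At critical depth, Q² T / (g A³) = 1, i.e. A³/T = Q²/g = 0.733²/9.81 = 0.05477.
Trying y = 0.32 m: A³/T = 0.0156 — too small.
Trying y = 0.486 m: A³/T = 0.079 — too large.
Trying y = 0.442 m: A³/T = 0.05476 — matches.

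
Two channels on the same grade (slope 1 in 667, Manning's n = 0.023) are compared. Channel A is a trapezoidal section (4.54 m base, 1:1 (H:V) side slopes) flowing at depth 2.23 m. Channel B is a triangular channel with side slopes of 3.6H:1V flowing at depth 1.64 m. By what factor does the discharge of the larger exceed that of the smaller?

2.27

Channel A: With bottom width b = 4.54 m and side slope z = 1: A = (b + zy)y = (4.54 + 1×2.23)×2.23 = 15.1 m²; P = b + 2y√(1+z²) = 4.54 + 2×2.23×1.414 = 10.85 m. Hydraulic radius R = A/P = 15.1/10.85 = 1.392 m. Q_A = (1/0.023)·15.1·1.392^(2/3)·√0.001499 = 31.68 m³/s.
Channel B: For a triangular section with side slope z = 3.6: A = zy² = 3.6×1.64² = 9.683 m²; P = 2y√(1+z²) = 2×1.64×3.736 = 12.26 m. Hydraulic radius R = A/P = 9.683/12.26 = 0.7901 m. Q_B = (1/0.023)·9.683·0.7901^(2/3)·√0.001499 = 13.93 m³/s.
The larger discharge is 31.68 m³/s and the smaller is 13.93 m³/s; the ratio is 2.27.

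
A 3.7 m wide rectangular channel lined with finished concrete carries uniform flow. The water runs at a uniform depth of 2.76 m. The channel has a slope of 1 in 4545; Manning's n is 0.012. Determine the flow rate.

Q = 13.5 m³/s

Flow area A = b·y = 3.7 × 2.76 = 10.21 m². Wetted perimeter P = b + 2y = 3.7 + 2×2.76 = 9.22 m.
Hydraulic radius R = A/P = 10.21/9.22 = 1.108 m.
Manning's equation: Q = (1/n) A R^(2/3) S^(1/2) = (1/0.012) × 10.21 × 1.108^(2/3) × 0.00022^(1/2) = 13.5 m³/s.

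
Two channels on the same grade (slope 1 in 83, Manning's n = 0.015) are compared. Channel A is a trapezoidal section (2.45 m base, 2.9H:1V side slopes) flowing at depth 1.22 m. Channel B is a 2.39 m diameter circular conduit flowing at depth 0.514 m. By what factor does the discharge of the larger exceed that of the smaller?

Channel A: With bottom width b = 2.45 m and side slope z = 2.9: A = (b + zy)y = (2.45 + 2.9×1.22)×1.22 = 7.305 m²; P = b + 2y√(1+z²) = 2.45 + 2×1.22×3.068 = 9.935 m. Hydraulic radius R = A/P = 7.305/9.935 = 0.7353 m. Q_A = (1/0.015)·7.305·0.7353^(2/3)·√0.01205 = 43.55 m³/s.
Channel B: For a circular section of diameter D = 2.39 m at depth y = 0.514 m, the central angle is θ = 2 arccos(1 − 2y/D) = 1.929 rad. Then A = (D²/8)(θ − sin θ) = 0.7085 m² and P = Dθ/2 = 2.305 m. Hydraulic radius R = A/P = 0.7085/2.305 = 0.3074 m. Q_B = (1/0.015)·0.7085·0.3074^(2/3)·√0.01205 = 2.361 m³/s.
The larger discharge is 43.55 m³/s and the smaller is 2.361 m³/s; the ratio is 18.4.

18.4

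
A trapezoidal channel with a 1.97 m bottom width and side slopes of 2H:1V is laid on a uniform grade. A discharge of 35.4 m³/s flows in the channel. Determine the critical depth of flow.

y_c = 1.87 m

At critical depth, Q² T / (g A³) = 1, i.e. A³/T = Q²/g = 35.4²/9.81 = 127.7.
At y = 1.65 m: A³/T = 76.72 — too small.
At y = 2.1 m: A³/T = 209.8 — too large.
At y = 1.87 m: A³/T = 128.8 — ≈ 127.7.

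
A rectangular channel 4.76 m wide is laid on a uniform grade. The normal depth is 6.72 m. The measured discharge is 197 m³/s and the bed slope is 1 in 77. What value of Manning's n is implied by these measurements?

Flow area A = b·y = 4.76 × 6.72 = 31.99 m². Wetted perimeter P = b + 2y = 4.76 + 2×6.72 = 18.2 m.
Hydraulic radius R = A/P = 31.99/18.2 = 1.758 m.
Rearranging Manning's equation: n = (1/Q) A R^(2/3) S^(1/2) = (1/197) × 31.99 × 1.758^(2/3) × √0.01299 = 0.0269.

n = 0.0269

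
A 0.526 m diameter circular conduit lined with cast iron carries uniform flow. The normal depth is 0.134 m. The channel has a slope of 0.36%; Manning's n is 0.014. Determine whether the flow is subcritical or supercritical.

subcritical

For a circular section of diameter D = 0.526 m at depth y = 0.134 m, the central angle is θ = 2 arccos(1 − 2y/D) = 2.116 rad. Then A = (D²/8)(θ − sin θ) = 0.04362 m² and P = Dθ/2 = 0.5566 m.
Hydraulic radius R = A/P = 0.04362/0.5566 = 0.07838 m.
V = (1/n) R^(2/3) √S = (1/0.014) × 0.07838^(2/3) × √0.0036 = 0.7849 m/s. Hydraulic depth D_h = A/T = 0.04362/0.4584 = 0.09517 m.
Froude number Fr = V/√(g·D_h) = 0.7849/√(9.81×0.09517) = 0.812, which is less than 1, so the flow is subcritical.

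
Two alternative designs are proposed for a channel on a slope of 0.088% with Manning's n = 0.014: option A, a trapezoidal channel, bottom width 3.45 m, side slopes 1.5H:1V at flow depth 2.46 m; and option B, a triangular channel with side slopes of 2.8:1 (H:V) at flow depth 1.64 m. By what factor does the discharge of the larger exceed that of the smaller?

Channel A: With bottom width b = 3.45 m and side slope z = 1.5: A = (b + zy)y = (3.45 + 1.5×2.46)×2.46 = 17.56 m²; P = b + 2y√(1+z²) = 3.45 + 2×2.46×1.803 = 12.32 m. Hydraulic radius R = A/P = 17.56/12.32 = 1.426 m. Q_A = (1/0.014)·17.56·1.426^(2/3)·√0.00088 = 47.15 m³/s.
Channel B: For a triangular section with side slope z = 2.8: A = zy² = 2.8×1.64² = 7.531 m²; P = 2y√(1+z²) = 2×1.64×2.973 = 9.752 m. Hydraulic radius R = A/P = 7.531/9.752 = 0.7722 m. Q_B = (1/0.014)·7.531·0.7722^(2/3)·√0.00088 = 13.43 m³/s.
The larger discharge is 47.15 m³/s and the smaller is 13.43 m³/s; the ratio is 3.51.

3.51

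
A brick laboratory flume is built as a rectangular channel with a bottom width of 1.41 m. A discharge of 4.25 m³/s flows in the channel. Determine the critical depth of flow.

y_c = 0.975 m

For a rectangular channel, critical depth y_c = (q²/g)^(1/3) where q = Q/b = 4.25/1.41 = 3.014 m²/s.
So y_c = (3.014²/9.81)^(1/3) = 0.975 m.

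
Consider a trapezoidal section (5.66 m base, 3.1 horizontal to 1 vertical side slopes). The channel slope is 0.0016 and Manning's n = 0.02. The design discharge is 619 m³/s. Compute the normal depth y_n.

Manning's equation rearranged: A R^(2/3) = nQ / (1·√S) = 0.02 × 619 / (√0.0016) = 309.5.
Trying y = 6.72 m: A R^(2/3) = 418.2 — too large.
Trying y = 4.92 m: A R^(2/3) = 200.9 — too small.
Trying y = 5.92 m: A R^(2/3) = 309.6 — ≈ 309.5.

y_n = 5.92 m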